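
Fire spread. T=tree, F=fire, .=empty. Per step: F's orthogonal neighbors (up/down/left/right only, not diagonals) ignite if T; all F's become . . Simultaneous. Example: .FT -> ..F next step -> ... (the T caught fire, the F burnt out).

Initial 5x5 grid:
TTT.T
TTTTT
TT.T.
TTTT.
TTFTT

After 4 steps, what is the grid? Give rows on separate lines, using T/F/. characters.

Step 1: 3 trees catch fire, 1 burn out
  TTT.T
  TTTTT
  TT.T.
  TTFT.
  TF.FT
Step 2: 4 trees catch fire, 3 burn out
  TTT.T
  TTTTT
  TT.T.
  TF.F.
  F...F
Step 3: 3 trees catch fire, 4 burn out
  TTT.T
  TTTTT
  TF.F.
  F....
  .....
Step 4: 3 trees catch fire, 3 burn out
  TTT.T
  TFTFT
  F....
  .....
  .....

TTT.T
TFTFT
F....
.....
.....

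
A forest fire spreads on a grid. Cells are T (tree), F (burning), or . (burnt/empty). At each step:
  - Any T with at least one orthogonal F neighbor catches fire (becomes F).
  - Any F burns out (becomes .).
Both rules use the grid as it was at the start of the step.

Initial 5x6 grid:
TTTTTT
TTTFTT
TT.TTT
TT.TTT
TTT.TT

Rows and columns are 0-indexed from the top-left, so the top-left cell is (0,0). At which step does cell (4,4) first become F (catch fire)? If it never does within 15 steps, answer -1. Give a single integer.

Step 1: cell (4,4)='T' (+4 fires, +1 burnt)
Step 2: cell (4,4)='T' (+6 fires, +4 burnt)
Step 3: cell (4,4)='T' (+6 fires, +6 burnt)
Step 4: cell (4,4)='F' (+5 fires, +6 burnt)
  -> target ignites at step 4
Step 5: cell (4,4)='.' (+3 fires, +5 burnt)
Step 6: cell (4,4)='.' (+2 fires, +3 burnt)
Step 7: cell (4,4)='.' (+0 fires, +2 burnt)
  fire out at step 7

4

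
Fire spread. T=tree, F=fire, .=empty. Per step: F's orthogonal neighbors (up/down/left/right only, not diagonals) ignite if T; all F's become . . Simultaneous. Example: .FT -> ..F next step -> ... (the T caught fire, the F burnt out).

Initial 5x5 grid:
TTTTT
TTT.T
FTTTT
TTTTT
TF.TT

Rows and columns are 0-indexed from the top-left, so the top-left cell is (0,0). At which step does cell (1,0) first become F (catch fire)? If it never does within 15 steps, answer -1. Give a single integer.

Step 1: cell (1,0)='F' (+5 fires, +2 burnt)
  -> target ignites at step 1
Step 2: cell (1,0)='.' (+4 fires, +5 burnt)
Step 3: cell (1,0)='.' (+4 fires, +4 burnt)
Step 4: cell (1,0)='.' (+4 fires, +4 burnt)
Step 5: cell (1,0)='.' (+3 fires, +4 burnt)
Step 6: cell (1,0)='.' (+1 fires, +3 burnt)
Step 7: cell (1,0)='.' (+0 fires, +1 burnt)
  fire out at step 7

1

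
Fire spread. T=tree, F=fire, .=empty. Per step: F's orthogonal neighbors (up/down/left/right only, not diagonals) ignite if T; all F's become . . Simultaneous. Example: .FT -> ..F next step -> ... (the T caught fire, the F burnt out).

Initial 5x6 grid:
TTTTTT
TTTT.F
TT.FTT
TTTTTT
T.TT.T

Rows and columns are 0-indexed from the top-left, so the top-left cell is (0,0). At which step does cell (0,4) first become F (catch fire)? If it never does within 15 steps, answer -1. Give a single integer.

Step 1: cell (0,4)='T' (+5 fires, +2 burnt)
Step 2: cell (0,4)='F' (+7 fires, +5 burnt)
  -> target ignites at step 2
Step 3: cell (0,4)='.' (+5 fires, +7 burnt)
Step 4: cell (0,4)='.' (+4 fires, +5 burnt)
Step 5: cell (0,4)='.' (+3 fires, +4 burnt)
Step 6: cell (0,4)='.' (+0 fires, +3 burnt)
  fire out at step 6

2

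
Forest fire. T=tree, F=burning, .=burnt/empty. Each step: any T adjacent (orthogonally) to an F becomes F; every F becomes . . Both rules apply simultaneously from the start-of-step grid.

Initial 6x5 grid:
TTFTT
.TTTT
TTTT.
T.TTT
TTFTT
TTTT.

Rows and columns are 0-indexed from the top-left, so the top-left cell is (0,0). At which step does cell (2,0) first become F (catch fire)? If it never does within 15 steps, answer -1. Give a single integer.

Step 1: cell (2,0)='T' (+7 fires, +2 burnt)
Step 2: cell (2,0)='T' (+10 fires, +7 burnt)
Step 3: cell (2,0)='T' (+6 fires, +10 burnt)
Step 4: cell (2,0)='F' (+1 fires, +6 burnt)
  -> target ignites at step 4
Step 5: cell (2,0)='.' (+0 fires, +1 burnt)
  fire out at step 5

4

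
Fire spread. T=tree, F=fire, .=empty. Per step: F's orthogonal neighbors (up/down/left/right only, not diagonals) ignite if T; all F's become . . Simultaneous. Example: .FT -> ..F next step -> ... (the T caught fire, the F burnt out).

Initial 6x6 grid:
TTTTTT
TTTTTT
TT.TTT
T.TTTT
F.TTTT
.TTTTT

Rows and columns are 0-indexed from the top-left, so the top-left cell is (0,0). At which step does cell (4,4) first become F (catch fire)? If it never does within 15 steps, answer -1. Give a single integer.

Step 1: cell (4,4)='T' (+1 fires, +1 burnt)
Step 2: cell (4,4)='T' (+1 fires, +1 burnt)
Step 3: cell (4,4)='T' (+2 fires, +1 burnt)
Step 4: cell (4,4)='T' (+2 fires, +2 burnt)
Step 5: cell (4,4)='T' (+2 fires, +2 burnt)
Step 6: cell (4,4)='T' (+2 fires, +2 burnt)
Step 7: cell (4,4)='T' (+3 fires, +2 burnt)
Step 8: cell (4,4)='T' (+4 fires, +3 burnt)
Step 9: cell (4,4)='T' (+5 fires, +4 burnt)
Step 10: cell (4,4)='F' (+4 fires, +5 burnt)
  -> target ignites at step 10
Step 11: cell (4,4)='.' (+3 fires, +4 burnt)
Step 12: cell (4,4)='.' (+2 fires, +3 burnt)
Step 13: cell (4,4)='.' (+0 fires, +2 burnt)
  fire out at step 13

10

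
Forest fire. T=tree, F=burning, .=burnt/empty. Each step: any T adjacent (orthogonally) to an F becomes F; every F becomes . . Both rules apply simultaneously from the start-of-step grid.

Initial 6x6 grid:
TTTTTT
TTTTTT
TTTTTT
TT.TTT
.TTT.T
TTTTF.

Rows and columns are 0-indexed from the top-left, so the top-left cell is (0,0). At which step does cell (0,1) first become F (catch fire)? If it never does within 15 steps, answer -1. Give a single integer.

Step 1: cell (0,1)='T' (+1 fires, +1 burnt)
Step 2: cell (0,1)='T' (+2 fires, +1 burnt)
Step 3: cell (0,1)='T' (+3 fires, +2 burnt)
Step 4: cell (0,1)='T' (+4 fires, +3 burnt)
Step 5: cell (0,1)='T' (+5 fires, +4 burnt)
Step 6: cell (0,1)='T' (+7 fires, +5 burnt)
Step 7: cell (0,1)='T' (+5 fires, +7 burnt)
Step 8: cell (0,1)='F' (+3 fires, +5 burnt)
  -> target ignites at step 8
Step 9: cell (0,1)='.' (+1 fires, +3 burnt)
Step 10: cell (0,1)='.' (+0 fires, +1 burnt)
  fire out at step 10

8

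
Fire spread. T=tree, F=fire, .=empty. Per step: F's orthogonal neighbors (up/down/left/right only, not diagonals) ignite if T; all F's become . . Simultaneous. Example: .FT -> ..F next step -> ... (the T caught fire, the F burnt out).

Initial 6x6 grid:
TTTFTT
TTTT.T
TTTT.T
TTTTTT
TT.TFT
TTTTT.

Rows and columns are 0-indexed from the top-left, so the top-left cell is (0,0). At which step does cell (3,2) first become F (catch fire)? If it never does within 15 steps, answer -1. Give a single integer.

Step 1: cell (3,2)='T' (+7 fires, +2 burnt)
Step 2: cell (3,2)='T' (+7 fires, +7 burnt)
Step 3: cell (3,2)='F' (+7 fires, +7 burnt)
  -> target ignites at step 3
Step 4: cell (3,2)='.' (+4 fires, +7 burnt)
Step 5: cell (3,2)='.' (+4 fires, +4 burnt)
Step 6: cell (3,2)='.' (+1 fires, +4 burnt)
Step 7: cell (3,2)='.' (+0 fires, +1 burnt)
  fire out at step 7

3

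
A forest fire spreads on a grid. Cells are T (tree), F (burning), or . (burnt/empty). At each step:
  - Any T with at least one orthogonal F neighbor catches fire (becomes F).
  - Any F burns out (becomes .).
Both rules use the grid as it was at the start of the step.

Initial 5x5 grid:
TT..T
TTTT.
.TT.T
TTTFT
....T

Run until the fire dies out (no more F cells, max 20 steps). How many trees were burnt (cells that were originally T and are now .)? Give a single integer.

Answer: 14

Derivation:
Step 1: +2 fires, +1 burnt (F count now 2)
Step 2: +4 fires, +2 burnt (F count now 4)
Step 3: +3 fires, +4 burnt (F count now 3)
Step 4: +2 fires, +3 burnt (F count now 2)
Step 5: +2 fires, +2 burnt (F count now 2)
Step 6: +1 fires, +2 burnt (F count now 1)
Step 7: +0 fires, +1 burnt (F count now 0)
Fire out after step 7
Initially T: 15, now '.': 24
Total burnt (originally-T cells now '.'): 14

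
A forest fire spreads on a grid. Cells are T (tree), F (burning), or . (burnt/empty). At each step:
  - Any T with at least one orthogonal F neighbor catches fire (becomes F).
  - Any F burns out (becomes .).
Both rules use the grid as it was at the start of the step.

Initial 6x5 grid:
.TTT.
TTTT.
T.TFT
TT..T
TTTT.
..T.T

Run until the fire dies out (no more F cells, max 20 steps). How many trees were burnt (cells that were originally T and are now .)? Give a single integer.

Answer: 18

Derivation:
Step 1: +3 fires, +1 burnt (F count now 3)
Step 2: +3 fires, +3 burnt (F count now 3)
Step 3: +2 fires, +3 burnt (F count now 2)
Step 4: +2 fires, +2 burnt (F count now 2)
Step 5: +1 fires, +2 burnt (F count now 1)
Step 6: +1 fires, +1 burnt (F count now 1)
Step 7: +2 fires, +1 burnt (F count now 2)
Step 8: +1 fires, +2 burnt (F count now 1)
Step 9: +1 fires, +1 burnt (F count now 1)
Step 10: +2 fires, +1 burnt (F count now 2)
Step 11: +0 fires, +2 burnt (F count now 0)
Fire out after step 11
Initially T: 19, now '.': 29
Total burnt (originally-T cells now '.'): 18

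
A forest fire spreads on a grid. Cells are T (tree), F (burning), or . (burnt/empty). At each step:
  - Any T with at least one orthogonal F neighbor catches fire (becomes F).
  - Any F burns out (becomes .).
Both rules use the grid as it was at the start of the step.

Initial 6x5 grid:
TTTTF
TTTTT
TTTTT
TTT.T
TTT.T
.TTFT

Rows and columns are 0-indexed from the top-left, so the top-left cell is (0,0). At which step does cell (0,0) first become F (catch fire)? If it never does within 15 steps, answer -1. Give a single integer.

Step 1: cell (0,0)='T' (+4 fires, +2 burnt)
Step 2: cell (0,0)='T' (+6 fires, +4 burnt)
Step 3: cell (0,0)='T' (+6 fires, +6 burnt)
Step 4: cell (0,0)='F' (+5 fires, +6 burnt)
  -> target ignites at step 4
Step 5: cell (0,0)='.' (+3 fires, +5 burnt)
Step 6: cell (0,0)='.' (+1 fires, +3 burnt)
Step 7: cell (0,0)='.' (+0 fires, +1 burnt)
  fire out at step 7

4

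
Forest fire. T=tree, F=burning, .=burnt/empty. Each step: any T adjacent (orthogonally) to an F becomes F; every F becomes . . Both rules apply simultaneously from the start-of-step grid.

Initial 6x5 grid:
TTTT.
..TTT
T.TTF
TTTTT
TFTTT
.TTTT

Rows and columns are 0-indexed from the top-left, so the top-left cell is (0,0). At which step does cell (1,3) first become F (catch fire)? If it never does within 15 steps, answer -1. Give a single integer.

Step 1: cell (1,3)='T' (+7 fires, +2 burnt)
Step 2: cell (1,3)='F' (+8 fires, +7 burnt)
  -> target ignites at step 2
Step 3: cell (1,3)='.' (+5 fires, +8 burnt)
Step 4: cell (1,3)='.' (+1 fires, +5 burnt)
Step 5: cell (1,3)='.' (+1 fires, +1 burnt)
Step 6: cell (1,3)='.' (+1 fires, +1 burnt)
Step 7: cell (1,3)='.' (+0 fires, +1 burnt)
  fire out at step 7

2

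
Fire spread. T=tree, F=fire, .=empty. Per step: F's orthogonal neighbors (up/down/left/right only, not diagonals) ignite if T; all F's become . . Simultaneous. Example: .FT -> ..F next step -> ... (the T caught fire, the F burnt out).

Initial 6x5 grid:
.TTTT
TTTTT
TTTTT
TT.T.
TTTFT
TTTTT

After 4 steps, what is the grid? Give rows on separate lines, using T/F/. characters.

Step 1: 4 trees catch fire, 1 burn out
  .TTTT
  TTTTT
  TTTTT
  TT.F.
  TTF.F
  TTTFT
Step 2: 4 trees catch fire, 4 burn out
  .TTTT
  TTTTT
  TTTFT
  TT...
  TF...
  TTF.F
Step 3: 6 trees catch fire, 4 burn out
  .TTTT
  TTTFT
  TTF.F
  TF...
  F....
  TF...
Step 4: 6 trees catch fire, 6 burn out
  .TTFT
  TTF.F
  TF...
  F....
  .....
  F....

.TTFT
TTF.F
TF...
F....
.....
F....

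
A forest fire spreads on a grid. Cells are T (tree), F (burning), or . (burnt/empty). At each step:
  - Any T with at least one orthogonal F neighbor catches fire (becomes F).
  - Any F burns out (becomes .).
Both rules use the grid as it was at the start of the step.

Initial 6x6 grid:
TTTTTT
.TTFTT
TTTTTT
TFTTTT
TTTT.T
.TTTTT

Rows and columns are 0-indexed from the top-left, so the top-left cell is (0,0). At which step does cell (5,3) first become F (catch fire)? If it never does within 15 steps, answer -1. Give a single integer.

Step 1: cell (5,3)='T' (+8 fires, +2 burnt)
Step 2: cell (5,3)='T' (+11 fires, +8 burnt)
Step 3: cell (5,3)='T' (+6 fires, +11 burnt)
Step 4: cell (5,3)='F' (+3 fires, +6 burnt)
  -> target ignites at step 4
Step 5: cell (5,3)='.' (+2 fires, +3 burnt)
Step 6: cell (5,3)='.' (+1 fires, +2 burnt)
Step 7: cell (5,3)='.' (+0 fires, +1 burnt)
  fire out at step 7

4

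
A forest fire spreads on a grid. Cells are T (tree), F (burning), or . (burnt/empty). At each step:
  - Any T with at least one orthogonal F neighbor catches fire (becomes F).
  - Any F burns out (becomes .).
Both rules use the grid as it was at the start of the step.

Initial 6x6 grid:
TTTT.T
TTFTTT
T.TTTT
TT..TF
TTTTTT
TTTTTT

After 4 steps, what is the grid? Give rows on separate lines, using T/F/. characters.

Step 1: 7 trees catch fire, 2 burn out
  TTFT.T
  TF.FTT
  T.FTTF
  TT..F.
  TTTTTF
  TTTTTT
Step 2: 9 trees catch fire, 7 burn out
  TF.F.T
  F...FF
  T..FF.
  TT....
  TTTTF.
  TTTTTF
Step 3: 5 trees catch fire, 9 burn out
  F....F
  ......
  F.....
  TT....
  TTTF..
  TTTTF.
Step 4: 3 trees catch fire, 5 burn out
  ......
  ......
  ......
  FT....
  TTF...
  TTTF..

......
......
......
FT....
TTF...
TTTF..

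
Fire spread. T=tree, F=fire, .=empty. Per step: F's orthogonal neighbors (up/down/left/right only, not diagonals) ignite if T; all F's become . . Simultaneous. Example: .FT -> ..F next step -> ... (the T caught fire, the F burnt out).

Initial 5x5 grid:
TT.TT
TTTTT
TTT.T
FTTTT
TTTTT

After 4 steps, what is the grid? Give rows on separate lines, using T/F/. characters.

Step 1: 3 trees catch fire, 1 burn out
  TT.TT
  TTTTT
  FTT.T
  .FTTT
  FTTTT
Step 2: 4 trees catch fire, 3 burn out
  TT.TT
  FTTTT
  .FT.T
  ..FTT
  .FTTT
Step 3: 5 trees catch fire, 4 burn out
  FT.TT
  .FTTT
  ..F.T
  ...FT
  ..FTT
Step 4: 4 trees catch fire, 5 burn out
  .F.TT
  ..FTT
  ....T
  ....F
  ...FT

.F.TT
..FTT
....T
....F
...FT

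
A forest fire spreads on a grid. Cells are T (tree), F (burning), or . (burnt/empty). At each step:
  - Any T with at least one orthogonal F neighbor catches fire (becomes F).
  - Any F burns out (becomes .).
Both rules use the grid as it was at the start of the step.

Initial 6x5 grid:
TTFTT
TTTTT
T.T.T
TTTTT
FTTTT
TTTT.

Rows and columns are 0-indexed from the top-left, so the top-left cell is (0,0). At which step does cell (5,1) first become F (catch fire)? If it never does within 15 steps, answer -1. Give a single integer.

Step 1: cell (5,1)='T' (+6 fires, +2 burnt)
Step 2: cell (5,1)='F' (+9 fires, +6 burnt)
  -> target ignites at step 2
Step 3: cell (5,1)='.' (+5 fires, +9 burnt)
Step 4: cell (5,1)='.' (+4 fires, +5 burnt)
Step 5: cell (5,1)='.' (+1 fires, +4 burnt)
Step 6: cell (5,1)='.' (+0 fires, +1 burnt)
  fire out at step 6

2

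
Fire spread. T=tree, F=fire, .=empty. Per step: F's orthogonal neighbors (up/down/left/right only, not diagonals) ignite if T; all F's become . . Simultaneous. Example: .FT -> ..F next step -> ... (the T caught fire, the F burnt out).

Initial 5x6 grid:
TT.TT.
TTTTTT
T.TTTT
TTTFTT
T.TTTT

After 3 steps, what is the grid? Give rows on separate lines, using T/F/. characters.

Step 1: 4 trees catch fire, 1 burn out
  TT.TT.
  TTTTTT
  T.TFTT
  TTF.FT
  T.TFTT
Step 2: 7 trees catch fire, 4 burn out
  TT.TT.
  TTTFTT
  T.F.FT
  TF...F
  T.F.FT
Step 3: 6 trees catch fire, 7 burn out
  TT.FT.
  TTF.FT
  T....F
  F.....
  T....F

TT.FT.
TTF.FT
T....F
F.....
T....F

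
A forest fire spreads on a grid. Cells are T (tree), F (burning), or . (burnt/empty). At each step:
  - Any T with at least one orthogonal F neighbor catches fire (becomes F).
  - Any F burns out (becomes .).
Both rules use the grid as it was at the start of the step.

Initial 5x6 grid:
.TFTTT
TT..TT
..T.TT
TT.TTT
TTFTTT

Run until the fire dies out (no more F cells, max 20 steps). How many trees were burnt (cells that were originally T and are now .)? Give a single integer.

Answer: 20

Derivation:
Step 1: +4 fires, +2 burnt (F count now 4)
Step 2: +6 fires, +4 burnt (F count now 6)
Step 3: +6 fires, +6 burnt (F count now 6)
Step 4: +3 fires, +6 burnt (F count now 3)
Step 5: +1 fires, +3 burnt (F count now 1)
Step 6: +0 fires, +1 burnt (F count now 0)
Fire out after step 6
Initially T: 21, now '.': 29
Total burnt (originally-T cells now '.'): 20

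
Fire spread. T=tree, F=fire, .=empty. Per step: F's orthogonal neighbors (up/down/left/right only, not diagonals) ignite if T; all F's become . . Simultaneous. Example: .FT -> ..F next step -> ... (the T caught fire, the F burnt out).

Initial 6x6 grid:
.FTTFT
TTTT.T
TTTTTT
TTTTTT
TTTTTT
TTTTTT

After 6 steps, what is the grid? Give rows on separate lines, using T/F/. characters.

Step 1: 4 trees catch fire, 2 burn out
  ..FF.F
  TFTT.T
  TTTTTT
  TTTTTT
  TTTTTT
  TTTTTT
Step 2: 5 trees catch fire, 4 burn out
  ......
  F.FF.F
  TFTTTT
  TTTTTT
  TTTTTT
  TTTTTT
Step 3: 5 trees catch fire, 5 burn out
  ......
  ......
  F.FFTF
  TFTTTT
  TTTTTT
  TTTTTT
Step 4: 6 trees catch fire, 5 burn out
  ......
  ......
  ....F.
  F.FFTF
  TFTTTT
  TTTTTT
Step 5: 6 trees catch fire, 6 burn out
  ......
  ......
  ......
  ....F.
  F.FFTF
  TFTTTT
Step 6: 5 trees catch fire, 6 burn out
  ......
  ......
  ......
  ......
  ....F.
  F.FFTF

......
......
......
......
....F.
F.FFTF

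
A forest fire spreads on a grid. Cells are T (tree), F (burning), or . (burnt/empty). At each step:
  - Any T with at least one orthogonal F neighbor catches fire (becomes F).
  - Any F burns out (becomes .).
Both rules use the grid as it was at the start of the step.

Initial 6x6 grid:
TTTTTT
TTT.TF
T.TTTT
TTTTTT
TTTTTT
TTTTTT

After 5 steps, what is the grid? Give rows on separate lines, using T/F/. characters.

Step 1: 3 trees catch fire, 1 burn out
  TTTTTF
  TTT.F.
  T.TTTF
  TTTTTT
  TTTTTT
  TTTTTT
Step 2: 3 trees catch fire, 3 burn out
  TTTTF.
  TTT...
  T.TTF.
  TTTTTF
  TTTTTT
  TTTTTT
Step 3: 4 trees catch fire, 3 burn out
  TTTF..
  TTT...
  T.TF..
  TTTTF.
  TTTTTF
  TTTTTT
Step 4: 5 trees catch fire, 4 burn out
  TTF...
  TTT...
  T.F...
  TTTF..
  TTTTF.
  TTTTTF
Step 5: 5 trees catch fire, 5 burn out
  TF....
  TTF...
  T.....
  TTF...
  TTTF..
  TTTTF.

TF....
TTF...
T.....
TTF...
TTTF..
TTTTF.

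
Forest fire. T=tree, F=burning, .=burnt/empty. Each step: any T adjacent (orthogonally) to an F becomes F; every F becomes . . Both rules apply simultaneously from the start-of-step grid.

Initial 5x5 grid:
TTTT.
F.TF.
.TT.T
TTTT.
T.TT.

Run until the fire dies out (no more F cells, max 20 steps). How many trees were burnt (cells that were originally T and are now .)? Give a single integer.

Answer: 14

Derivation:
Step 1: +3 fires, +2 burnt (F count now 3)
Step 2: +3 fires, +3 burnt (F count now 3)
Step 3: +2 fires, +3 burnt (F count now 2)
Step 4: +3 fires, +2 burnt (F count now 3)
Step 5: +2 fires, +3 burnt (F count now 2)
Step 6: +1 fires, +2 burnt (F count now 1)
Step 7: +0 fires, +1 burnt (F count now 0)
Fire out after step 7
Initially T: 15, now '.': 24
Total burnt (originally-T cells now '.'): 14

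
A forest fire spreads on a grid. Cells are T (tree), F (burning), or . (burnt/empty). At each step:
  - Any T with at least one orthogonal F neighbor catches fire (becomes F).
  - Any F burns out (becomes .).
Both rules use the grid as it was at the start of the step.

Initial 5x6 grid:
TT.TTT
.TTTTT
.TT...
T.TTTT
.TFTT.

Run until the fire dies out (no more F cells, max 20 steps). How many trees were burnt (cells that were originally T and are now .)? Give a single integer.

Answer: 19

Derivation:
Step 1: +3 fires, +1 burnt (F count now 3)
Step 2: +3 fires, +3 burnt (F count now 3)
Step 3: +3 fires, +3 burnt (F count now 3)
Step 4: +3 fires, +3 burnt (F count now 3)
Step 5: +3 fires, +3 burnt (F count now 3)
Step 6: +3 fires, +3 burnt (F count now 3)
Step 7: +1 fires, +3 burnt (F count now 1)
Step 8: +0 fires, +1 burnt (F count now 0)
Fire out after step 8
Initially T: 20, now '.': 29
Total burnt (originally-T cells now '.'): 19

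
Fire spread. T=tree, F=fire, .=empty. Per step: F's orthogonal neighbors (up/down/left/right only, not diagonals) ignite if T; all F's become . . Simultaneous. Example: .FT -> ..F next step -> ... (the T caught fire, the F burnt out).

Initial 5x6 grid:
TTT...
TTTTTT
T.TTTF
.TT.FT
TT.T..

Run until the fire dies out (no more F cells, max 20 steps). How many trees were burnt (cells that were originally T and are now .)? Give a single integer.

Step 1: +3 fires, +2 burnt (F count now 3)
Step 2: +2 fires, +3 burnt (F count now 2)
Step 3: +2 fires, +2 burnt (F count now 2)
Step 4: +2 fires, +2 burnt (F count now 2)
Step 5: +3 fires, +2 burnt (F count now 3)
Step 6: +3 fires, +3 burnt (F count now 3)
Step 7: +3 fires, +3 burnt (F count now 3)
Step 8: +0 fires, +3 burnt (F count now 0)
Fire out after step 8
Initially T: 19, now '.': 29
Total burnt (originally-T cells now '.'): 18

Answer: 18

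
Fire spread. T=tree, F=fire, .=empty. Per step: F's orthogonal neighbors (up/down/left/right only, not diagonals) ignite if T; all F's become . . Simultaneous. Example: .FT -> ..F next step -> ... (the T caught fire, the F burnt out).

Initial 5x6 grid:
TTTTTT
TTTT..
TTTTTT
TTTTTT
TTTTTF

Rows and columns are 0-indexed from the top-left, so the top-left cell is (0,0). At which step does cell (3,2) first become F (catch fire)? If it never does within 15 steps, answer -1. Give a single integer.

Step 1: cell (3,2)='T' (+2 fires, +1 burnt)
Step 2: cell (3,2)='T' (+3 fires, +2 burnt)
Step 3: cell (3,2)='T' (+3 fires, +3 burnt)
Step 4: cell (3,2)='F' (+3 fires, +3 burnt)
  -> target ignites at step 4
Step 5: cell (3,2)='.' (+4 fires, +3 burnt)
Step 6: cell (3,2)='.' (+4 fires, +4 burnt)
Step 7: cell (3,2)='.' (+4 fires, +4 burnt)
Step 8: cell (3,2)='.' (+3 fires, +4 burnt)
Step 9: cell (3,2)='.' (+1 fires, +3 burnt)
Step 10: cell (3,2)='.' (+0 fires, +1 burnt)
  fire out at step 10

4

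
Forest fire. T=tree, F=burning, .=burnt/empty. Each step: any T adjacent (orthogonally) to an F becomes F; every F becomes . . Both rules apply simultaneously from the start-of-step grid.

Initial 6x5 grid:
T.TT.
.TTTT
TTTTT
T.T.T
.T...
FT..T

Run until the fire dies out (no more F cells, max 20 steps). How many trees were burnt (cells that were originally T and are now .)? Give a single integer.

Answer: 2

Derivation:
Step 1: +1 fires, +1 burnt (F count now 1)
Step 2: +1 fires, +1 burnt (F count now 1)
Step 3: +0 fires, +1 burnt (F count now 0)
Fire out after step 3
Initially T: 18, now '.': 14
Total burnt (originally-T cells now '.'): 2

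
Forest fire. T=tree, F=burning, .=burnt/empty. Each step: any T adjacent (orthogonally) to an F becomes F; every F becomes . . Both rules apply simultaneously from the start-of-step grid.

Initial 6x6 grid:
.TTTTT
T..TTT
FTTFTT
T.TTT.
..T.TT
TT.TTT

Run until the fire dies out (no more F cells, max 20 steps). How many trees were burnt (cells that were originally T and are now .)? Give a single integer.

Answer: 23

Derivation:
Step 1: +7 fires, +2 burnt (F count now 7)
Step 2: +5 fires, +7 burnt (F count now 5)
Step 3: +5 fires, +5 burnt (F count now 5)
Step 4: +4 fires, +5 burnt (F count now 4)
Step 5: +2 fires, +4 burnt (F count now 2)
Step 6: +0 fires, +2 burnt (F count now 0)
Fire out after step 6
Initially T: 25, now '.': 34
Total burnt (originally-T cells now '.'): 23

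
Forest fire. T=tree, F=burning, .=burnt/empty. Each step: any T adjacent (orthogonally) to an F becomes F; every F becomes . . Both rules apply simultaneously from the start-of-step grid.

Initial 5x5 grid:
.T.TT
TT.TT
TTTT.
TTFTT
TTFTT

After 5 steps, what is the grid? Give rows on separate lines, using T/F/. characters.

Step 1: 5 trees catch fire, 2 burn out
  .T.TT
  TT.TT
  TTFT.
  TF.FT
  TF.FT
Step 2: 6 trees catch fire, 5 burn out
  .T.TT
  TT.TT
  TF.F.
  F...F
  F...F
Step 3: 3 trees catch fire, 6 burn out
  .T.TT
  TF.FT
  F....
  .....
  .....
Step 4: 4 trees catch fire, 3 burn out
  .F.FT
  F...F
  .....
  .....
  .....
Step 5: 1 trees catch fire, 4 burn out
  ....F
  .....
  .....
  .....
  .....

....F
.....
.....
.....
.....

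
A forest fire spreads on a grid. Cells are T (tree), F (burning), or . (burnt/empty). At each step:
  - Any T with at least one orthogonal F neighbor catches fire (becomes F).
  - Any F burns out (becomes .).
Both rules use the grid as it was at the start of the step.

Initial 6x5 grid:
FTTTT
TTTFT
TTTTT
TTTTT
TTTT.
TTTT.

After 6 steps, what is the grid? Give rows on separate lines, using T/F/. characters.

Step 1: 6 trees catch fire, 2 burn out
  .FTFT
  FTF.F
  TTTFT
  TTTTT
  TTTT.
  TTTT.
Step 2: 7 trees catch fire, 6 burn out
  ..F.F
  .F...
  FTF.F
  TTTFT
  TTTT.
  TTTT.
Step 3: 5 trees catch fire, 7 burn out
  .....
  .....
  .F...
  FTF.F
  TTTF.
  TTTT.
Step 4: 4 trees catch fire, 5 burn out
  .....
  .....
  .....
  .F...
  FTF..
  TTTF.
Step 5: 3 trees catch fire, 4 burn out
  .....
  .....
  .....
  .....
  .F...
  FTF..
Step 6: 1 trees catch fire, 3 burn out
  .....
  .....
  .....
  .....
  .....
  .F...

.....
.....
.....
.....
.....
.F...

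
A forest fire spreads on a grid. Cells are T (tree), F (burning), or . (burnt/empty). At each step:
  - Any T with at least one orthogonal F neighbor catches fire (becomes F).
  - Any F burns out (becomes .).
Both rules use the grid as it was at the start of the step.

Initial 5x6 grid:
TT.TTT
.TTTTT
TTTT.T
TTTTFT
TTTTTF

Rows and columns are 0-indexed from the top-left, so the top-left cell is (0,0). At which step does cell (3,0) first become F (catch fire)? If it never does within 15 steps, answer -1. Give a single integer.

Step 1: cell (3,0)='T' (+3 fires, +2 burnt)
Step 2: cell (3,0)='T' (+4 fires, +3 burnt)
Step 3: cell (3,0)='T' (+5 fires, +4 burnt)
Step 4: cell (3,0)='F' (+7 fires, +5 burnt)
  -> target ignites at step 4
Step 5: cell (3,0)='.' (+4 fires, +7 burnt)
Step 6: cell (3,0)='.' (+1 fires, +4 burnt)
Step 7: cell (3,0)='.' (+1 fires, +1 burnt)
Step 8: cell (3,0)='.' (+0 fires, +1 burnt)
  fire out at step 8

4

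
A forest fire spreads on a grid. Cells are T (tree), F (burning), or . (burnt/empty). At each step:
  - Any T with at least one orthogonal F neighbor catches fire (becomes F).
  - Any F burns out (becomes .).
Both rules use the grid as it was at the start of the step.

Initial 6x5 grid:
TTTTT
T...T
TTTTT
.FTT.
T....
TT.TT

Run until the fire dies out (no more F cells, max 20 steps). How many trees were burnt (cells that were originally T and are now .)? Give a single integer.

Answer: 14

Derivation:
Step 1: +2 fires, +1 burnt (F count now 2)
Step 2: +3 fires, +2 burnt (F count now 3)
Step 3: +2 fires, +3 burnt (F count now 2)
Step 4: +2 fires, +2 burnt (F count now 2)
Step 5: +2 fires, +2 burnt (F count now 2)
Step 6: +2 fires, +2 burnt (F count now 2)
Step 7: +1 fires, +2 burnt (F count now 1)
Step 8: +0 fires, +1 burnt (F count now 0)
Fire out after step 8
Initially T: 19, now '.': 25
Total burnt (originally-T cells now '.'): 14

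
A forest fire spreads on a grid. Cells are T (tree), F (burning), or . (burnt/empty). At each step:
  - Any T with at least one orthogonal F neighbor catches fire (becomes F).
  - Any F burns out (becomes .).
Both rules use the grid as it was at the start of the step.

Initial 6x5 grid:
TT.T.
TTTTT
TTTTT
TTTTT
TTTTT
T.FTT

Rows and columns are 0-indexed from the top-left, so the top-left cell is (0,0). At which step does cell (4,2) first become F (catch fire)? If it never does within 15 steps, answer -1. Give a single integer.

Step 1: cell (4,2)='F' (+2 fires, +1 burnt)
  -> target ignites at step 1
Step 2: cell (4,2)='.' (+4 fires, +2 burnt)
Step 3: cell (4,2)='.' (+5 fires, +4 burnt)
Step 4: cell (4,2)='.' (+6 fires, +5 burnt)
Step 5: cell (4,2)='.' (+4 fires, +6 burnt)
Step 6: cell (4,2)='.' (+4 fires, +4 burnt)
Step 7: cell (4,2)='.' (+1 fires, +4 burnt)
Step 8: cell (4,2)='.' (+0 fires, +1 burnt)
  fire out at step 8

1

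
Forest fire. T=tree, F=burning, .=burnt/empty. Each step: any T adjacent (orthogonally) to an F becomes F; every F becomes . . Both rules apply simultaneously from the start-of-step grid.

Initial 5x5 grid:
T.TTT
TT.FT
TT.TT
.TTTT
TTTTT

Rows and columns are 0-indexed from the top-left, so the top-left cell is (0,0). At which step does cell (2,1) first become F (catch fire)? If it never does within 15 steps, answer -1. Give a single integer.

Step 1: cell (2,1)='T' (+3 fires, +1 burnt)
Step 2: cell (2,1)='T' (+4 fires, +3 burnt)
Step 3: cell (2,1)='T' (+3 fires, +4 burnt)
Step 4: cell (2,1)='T' (+3 fires, +3 burnt)
Step 5: cell (2,1)='F' (+2 fires, +3 burnt)
  -> target ignites at step 5
Step 6: cell (2,1)='.' (+3 fires, +2 burnt)
Step 7: cell (2,1)='.' (+1 fires, +3 burnt)
Step 8: cell (2,1)='.' (+1 fires, +1 burnt)
Step 9: cell (2,1)='.' (+0 fires, +1 burnt)
  fire out at step 9

5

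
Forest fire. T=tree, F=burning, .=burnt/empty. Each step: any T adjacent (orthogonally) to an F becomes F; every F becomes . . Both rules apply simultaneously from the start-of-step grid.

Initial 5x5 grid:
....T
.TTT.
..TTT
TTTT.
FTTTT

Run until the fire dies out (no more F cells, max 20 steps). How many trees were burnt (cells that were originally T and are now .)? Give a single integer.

Answer: 14

Derivation:
Step 1: +2 fires, +1 burnt (F count now 2)
Step 2: +2 fires, +2 burnt (F count now 2)
Step 3: +2 fires, +2 burnt (F count now 2)
Step 4: +3 fires, +2 burnt (F count now 3)
Step 5: +2 fires, +3 burnt (F count now 2)
Step 6: +3 fires, +2 burnt (F count now 3)
Step 7: +0 fires, +3 burnt (F count now 0)
Fire out after step 7
Initially T: 15, now '.': 24
Total burnt (originally-T cells now '.'): 14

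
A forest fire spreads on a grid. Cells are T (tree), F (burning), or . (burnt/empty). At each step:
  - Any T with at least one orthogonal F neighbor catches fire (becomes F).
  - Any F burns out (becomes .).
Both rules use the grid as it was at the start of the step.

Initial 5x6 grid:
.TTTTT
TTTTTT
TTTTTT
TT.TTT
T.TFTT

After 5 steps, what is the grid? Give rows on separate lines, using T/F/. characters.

Step 1: 3 trees catch fire, 1 burn out
  .TTTTT
  TTTTTT
  TTTTTT
  TT.FTT
  T.F.FT
Step 2: 3 trees catch fire, 3 burn out
  .TTTTT
  TTTTTT
  TTTFTT
  TT..FT
  T....F
Step 3: 4 trees catch fire, 3 burn out
  .TTTTT
  TTTFTT
  TTF.FT
  TT...F
  T.....
Step 4: 5 trees catch fire, 4 burn out
  .TTFTT
  TTF.FT
  TF...F
  TT....
  T.....
Step 5: 6 trees catch fire, 5 burn out
  .TF.FT
  TF...F
  F.....
  TF....
  T.....

.TF.FT
TF...F
F.....
TF....
T.....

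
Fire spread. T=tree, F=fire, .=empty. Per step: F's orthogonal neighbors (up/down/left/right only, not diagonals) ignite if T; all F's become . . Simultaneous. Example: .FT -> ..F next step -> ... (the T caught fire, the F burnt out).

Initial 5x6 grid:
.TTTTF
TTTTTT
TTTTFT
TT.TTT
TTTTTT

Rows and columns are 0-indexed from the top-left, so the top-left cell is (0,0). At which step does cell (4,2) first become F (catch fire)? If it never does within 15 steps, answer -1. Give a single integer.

Step 1: cell (4,2)='T' (+6 fires, +2 burnt)
Step 2: cell (4,2)='T' (+6 fires, +6 burnt)
Step 3: cell (4,2)='T' (+5 fires, +6 burnt)
Step 4: cell (4,2)='F' (+5 fires, +5 burnt)
  -> target ignites at step 4
Step 5: cell (4,2)='.' (+3 fires, +5 burnt)
Step 6: cell (4,2)='.' (+1 fires, +3 burnt)
Step 7: cell (4,2)='.' (+0 fires, +1 burnt)
  fire out at step 7

4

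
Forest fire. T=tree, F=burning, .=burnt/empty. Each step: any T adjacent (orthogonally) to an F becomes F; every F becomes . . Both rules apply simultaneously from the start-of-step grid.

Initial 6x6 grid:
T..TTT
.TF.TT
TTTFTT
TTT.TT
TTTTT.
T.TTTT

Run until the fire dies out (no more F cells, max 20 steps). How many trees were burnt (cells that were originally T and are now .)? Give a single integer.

Answer: 26

Derivation:
Step 1: +3 fires, +2 burnt (F count now 3)
Step 2: +5 fires, +3 burnt (F count now 5)
Step 3: +7 fires, +5 burnt (F count now 7)
Step 4: +7 fires, +7 burnt (F count now 7)
Step 5: +3 fires, +7 burnt (F count now 3)
Step 6: +1 fires, +3 burnt (F count now 1)
Step 7: +0 fires, +1 burnt (F count now 0)
Fire out after step 7
Initially T: 27, now '.': 35
Total burnt (originally-T cells now '.'): 26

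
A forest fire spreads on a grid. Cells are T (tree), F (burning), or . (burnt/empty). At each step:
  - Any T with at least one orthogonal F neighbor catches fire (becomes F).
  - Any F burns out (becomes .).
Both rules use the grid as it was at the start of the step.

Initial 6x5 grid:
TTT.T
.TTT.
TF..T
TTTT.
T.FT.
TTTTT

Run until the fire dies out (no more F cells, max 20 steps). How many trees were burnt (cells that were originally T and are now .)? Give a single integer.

Step 1: +6 fires, +2 burnt (F count now 6)
Step 2: +6 fires, +6 burnt (F count now 6)
Step 3: +6 fires, +6 burnt (F count now 6)
Step 4: +0 fires, +6 burnt (F count now 0)
Fire out after step 4
Initially T: 20, now '.': 28
Total burnt (originally-T cells now '.'): 18

Answer: 18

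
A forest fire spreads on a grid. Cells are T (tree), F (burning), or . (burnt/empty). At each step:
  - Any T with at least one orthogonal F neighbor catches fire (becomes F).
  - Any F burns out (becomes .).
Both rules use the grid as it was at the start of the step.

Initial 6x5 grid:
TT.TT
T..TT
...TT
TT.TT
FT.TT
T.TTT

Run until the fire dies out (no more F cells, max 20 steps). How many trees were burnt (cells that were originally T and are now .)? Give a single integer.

Step 1: +3 fires, +1 burnt (F count now 3)
Step 2: +1 fires, +3 burnt (F count now 1)
Step 3: +0 fires, +1 burnt (F count now 0)
Fire out after step 3
Initially T: 20, now '.': 14
Total burnt (originally-T cells now '.'): 4

Answer: 4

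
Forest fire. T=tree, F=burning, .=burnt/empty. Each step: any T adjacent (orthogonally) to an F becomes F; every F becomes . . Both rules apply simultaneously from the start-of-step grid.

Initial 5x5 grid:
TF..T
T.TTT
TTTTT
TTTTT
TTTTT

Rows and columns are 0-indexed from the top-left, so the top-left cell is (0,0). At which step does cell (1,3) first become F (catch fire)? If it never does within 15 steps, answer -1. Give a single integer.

Step 1: cell (1,3)='T' (+1 fires, +1 burnt)
Step 2: cell (1,3)='T' (+1 fires, +1 burnt)
Step 3: cell (1,3)='T' (+1 fires, +1 burnt)
Step 4: cell (1,3)='T' (+2 fires, +1 burnt)
Step 5: cell (1,3)='T' (+3 fires, +2 burnt)
Step 6: cell (1,3)='T' (+4 fires, +3 burnt)
Step 7: cell (1,3)='F' (+4 fires, +4 burnt)
  -> target ignites at step 7
Step 8: cell (1,3)='.' (+3 fires, +4 burnt)
Step 9: cell (1,3)='.' (+2 fires, +3 burnt)
Step 10: cell (1,3)='.' (+0 fires, +2 burnt)
  fire out at step 10

7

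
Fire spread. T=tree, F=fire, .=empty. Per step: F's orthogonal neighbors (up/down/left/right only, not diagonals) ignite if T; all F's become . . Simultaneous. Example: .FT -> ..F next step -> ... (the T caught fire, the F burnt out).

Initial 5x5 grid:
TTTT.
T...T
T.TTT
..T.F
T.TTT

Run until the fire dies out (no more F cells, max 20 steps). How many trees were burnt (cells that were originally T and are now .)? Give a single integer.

Step 1: +2 fires, +1 burnt (F count now 2)
Step 2: +3 fires, +2 burnt (F count now 3)
Step 3: +2 fires, +3 burnt (F count now 2)
Step 4: +1 fires, +2 burnt (F count now 1)
Step 5: +0 fires, +1 burnt (F count now 0)
Fire out after step 5
Initially T: 15, now '.': 18
Total burnt (originally-T cells now '.'): 8

Answer: 8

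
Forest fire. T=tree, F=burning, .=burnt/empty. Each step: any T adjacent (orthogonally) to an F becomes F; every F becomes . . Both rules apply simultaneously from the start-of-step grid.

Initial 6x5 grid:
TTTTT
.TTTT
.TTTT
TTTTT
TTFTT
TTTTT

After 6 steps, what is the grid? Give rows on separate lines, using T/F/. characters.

Step 1: 4 trees catch fire, 1 burn out
  TTTTT
  .TTTT
  .TTTT
  TTFTT
  TF.FT
  TTFTT
Step 2: 7 trees catch fire, 4 burn out
  TTTTT
  .TTTT
  .TFTT
  TF.FT
  F...F
  TF.FT
Step 3: 7 trees catch fire, 7 burn out
  TTTTT
  .TFTT
  .F.FT
  F...F
  .....
  F...F
Step 4: 4 trees catch fire, 7 burn out
  TTFTT
  .F.FT
  ....F
  .....
  .....
  .....
Step 5: 3 trees catch fire, 4 burn out
  TF.FT
  ....F
  .....
  .....
  .....
  .....
Step 6: 2 trees catch fire, 3 burn out
  F...F
  .....
  .....
  .....
  .....
  .....

F...F
.....
.....
.....
.....
.....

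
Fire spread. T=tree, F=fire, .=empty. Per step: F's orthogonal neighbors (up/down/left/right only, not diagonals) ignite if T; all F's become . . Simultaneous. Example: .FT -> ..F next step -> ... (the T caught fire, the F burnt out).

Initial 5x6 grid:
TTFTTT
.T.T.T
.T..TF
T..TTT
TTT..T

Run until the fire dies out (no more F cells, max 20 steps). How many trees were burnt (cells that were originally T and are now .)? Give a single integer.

Step 1: +5 fires, +2 burnt (F count now 5)
Step 2: +7 fires, +5 burnt (F count now 7)
Step 3: +2 fires, +7 burnt (F count now 2)
Step 4: +0 fires, +2 burnt (F count now 0)
Fire out after step 4
Initially T: 18, now '.': 26
Total burnt (originally-T cells now '.'): 14

Answer: 14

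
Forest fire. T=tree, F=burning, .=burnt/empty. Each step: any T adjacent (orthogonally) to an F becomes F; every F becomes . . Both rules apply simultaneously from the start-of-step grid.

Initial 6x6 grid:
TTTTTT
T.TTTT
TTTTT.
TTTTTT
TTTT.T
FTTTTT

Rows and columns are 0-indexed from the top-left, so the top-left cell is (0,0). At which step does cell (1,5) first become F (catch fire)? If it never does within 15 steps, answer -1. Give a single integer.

Step 1: cell (1,5)='T' (+2 fires, +1 burnt)
Step 2: cell (1,5)='T' (+3 fires, +2 burnt)
Step 3: cell (1,5)='T' (+4 fires, +3 burnt)
Step 4: cell (1,5)='T' (+5 fires, +4 burnt)
Step 5: cell (1,5)='T' (+4 fires, +5 burnt)
Step 6: cell (1,5)='T' (+5 fires, +4 burnt)
Step 7: cell (1,5)='T' (+4 fires, +5 burnt)
Step 8: cell (1,5)='T' (+2 fires, +4 burnt)
Step 9: cell (1,5)='F' (+2 fires, +2 burnt)
  -> target ignites at step 9
Step 10: cell (1,5)='.' (+1 fires, +2 burnt)
Step 11: cell (1,5)='.' (+0 fires, +1 burnt)
  fire out at step 11

9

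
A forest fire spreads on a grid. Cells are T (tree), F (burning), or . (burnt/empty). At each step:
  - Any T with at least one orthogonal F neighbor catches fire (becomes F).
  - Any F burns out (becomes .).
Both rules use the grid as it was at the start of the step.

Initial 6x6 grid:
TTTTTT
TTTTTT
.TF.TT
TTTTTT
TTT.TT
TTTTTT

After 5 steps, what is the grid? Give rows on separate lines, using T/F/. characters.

Step 1: 3 trees catch fire, 1 burn out
  TTTTTT
  TTFTTT
  .F..TT
  TTFTTT
  TTT.TT
  TTTTTT
Step 2: 6 trees catch fire, 3 burn out
  TTFTTT
  TF.FTT
  ....TT
  TF.FTT
  TTF.TT
  TTTTTT
Step 3: 8 trees catch fire, 6 burn out
  TF.FTT
  F...FT
  ....TT
  F...FT
  TF..TT
  TTFTTT
Step 4: 9 trees catch fire, 8 burn out
  F...FT
  .....F
  ....FT
  .....F
  F...FT
  TF.FTT
Step 5: 5 trees catch fire, 9 burn out
  .....F
  ......
  .....F
  ......
  .....F
  F...FT

.....F
......
.....F
......
.....F
F...FT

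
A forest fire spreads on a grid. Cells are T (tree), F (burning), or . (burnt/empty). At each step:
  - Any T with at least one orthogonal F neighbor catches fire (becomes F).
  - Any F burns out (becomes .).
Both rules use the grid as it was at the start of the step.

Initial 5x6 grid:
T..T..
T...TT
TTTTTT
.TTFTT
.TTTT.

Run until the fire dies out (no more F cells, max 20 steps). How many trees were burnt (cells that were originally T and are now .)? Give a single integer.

Step 1: +4 fires, +1 burnt (F count now 4)
Step 2: +6 fires, +4 burnt (F count now 6)
Step 3: +4 fires, +6 burnt (F count now 4)
Step 4: +2 fires, +4 burnt (F count now 2)
Step 5: +1 fires, +2 burnt (F count now 1)
Step 6: +1 fires, +1 burnt (F count now 1)
Step 7: +0 fires, +1 burnt (F count now 0)
Fire out after step 7
Initially T: 19, now '.': 29
Total burnt (originally-T cells now '.'): 18

Answer: 18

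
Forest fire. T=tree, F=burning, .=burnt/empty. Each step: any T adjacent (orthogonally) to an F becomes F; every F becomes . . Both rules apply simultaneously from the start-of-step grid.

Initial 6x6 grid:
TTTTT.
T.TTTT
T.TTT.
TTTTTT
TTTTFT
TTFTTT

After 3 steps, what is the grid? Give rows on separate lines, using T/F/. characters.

Step 1: 7 trees catch fire, 2 burn out
  TTTTT.
  T.TTTT
  T.TTT.
  TTTTFT
  TTFF.F
  TF.FFT
Step 2: 7 trees catch fire, 7 burn out
  TTTTT.
  T.TTTT
  T.TTF.
  TTFF.F
  TF....
  F....F
Step 3: 5 trees catch fire, 7 burn out
  TTTTT.
  T.TTFT
  T.FF..
  TF....
  F.....
  ......

TTTTT.
T.TTFT
T.FF..
TF....
F.....
......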